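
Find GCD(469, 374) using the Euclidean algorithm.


469 = 1 * 374 + 95
374 = 3 * 95 + 89
95 = 1 * 89 + 6
89 = 14 * 6 + 5
6 = 1 * 5 + 1
5 = 5 * 1 + 0
GCD = 1


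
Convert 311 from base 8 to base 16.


311 (base 8) = 201 (decimal)
201 (decimal) = C9 (base 16)


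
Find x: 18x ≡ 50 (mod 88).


GCD(18, 88) = 2 divides 50
Divide: 9x ≡ 25 (mod 44)
x ≡ 37 (mod 44)


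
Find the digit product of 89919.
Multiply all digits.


8 × 9 × 9 × 1 × 9 = 5832


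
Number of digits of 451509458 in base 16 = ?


451509458 in base 16 = 1AE97CD2
Number of digits = 8

8 digits (base 16)


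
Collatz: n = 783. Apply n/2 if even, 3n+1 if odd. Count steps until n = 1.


783 → 2350 → 1175 → 3526 → 1763 → 5290 → 2645 → 7936 → 3968 → 1984 → 992 → 496 → 248 → 124 → 62 → 31 → 94 → 47 → 142 → 71 → 214 → 107 → 322 → 161 → 484 → 242 → 121 → 364 → 182 → 91 → 274 → 137 → 412 → 206 → 103 → 310 → 155 → 466 → 233 → 700 → 350 → 175 → 526 → 263 → 790 → 395 → 1186 → 593 → 1780 → 890 → 445 → 1336 → 668 → 334 → 167 → 502 → 251 → 754 → 377 → 1132 → 566 → 283 → 850 → 425 → 1276 → 638 → 319 → 958 → 479 → 1438 → 719 → 2158 → 1079 → 3238 → 1619 → 4858 → 2429 → 7288 → 3644 → 1822 → 911 → 2734 → 1367 → 4102 → 2051 → 6154 → 3077 → 9232 → 4616 → 2308 → 1154 → 577 → 1732 → 866 → 433 → 1300 → 650 → 325 → 976 → 488 → 244 → 122 → 61 → 184 → 92 → 46 → 23 → 70 → 35 → 106 → 53 → 160 → 80 → 40 → 20 → 10 → 5 → 16 → 8 → 4 → 2 → 1
Total steps = 121

121 steps


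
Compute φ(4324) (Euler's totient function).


4324 = 2^2 × 23 × 47
Prime factors: 2, 23, 47
φ(4324) = 4324 × (1-1/2) × (1-1/23) × (1-1/47)
= 4324 × 1/2 × 22/23 × 46/47 = 2024

φ(4324) = 2024


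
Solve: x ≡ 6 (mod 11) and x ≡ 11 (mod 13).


M = 11*13 = 143
M1 = M/11 = 13, M2 = M/13 = 11
M1^(-1) mod 11 = 6, M2^(-1) mod 13 = 6
x = 6*13*6 + 11*11*6 = 1194
1194 mod 143 = 50
Check: 50 mod 11 = 6 ✓, 50 mod 13 = 11 ✓

x ≡ 50 (mod 143)


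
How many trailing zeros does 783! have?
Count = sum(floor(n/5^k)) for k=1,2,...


floor(783/5) = 156
floor(783/25) = 31
floor(783/125) = 6
floor(783/625) = 1
Total = 194

194 trailing zeros


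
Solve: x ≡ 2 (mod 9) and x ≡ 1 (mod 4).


M = 9*4 = 36
M1 = M/9 = 4, M2 = M/4 = 9
M1^(-1) mod 9 = 7, M2^(-1) mod 4 = 1
x = 2*4*7 + 1*9*1 = 65
65 mod 36 = 29
Check: 29 mod 9 = 2 ✓, 29 mod 4 = 1 ✓

x ≡ 29 (mod 36)


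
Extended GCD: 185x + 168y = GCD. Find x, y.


Tabular extended Euclidean (each row: r = 185*s + 168*t):
r=185, s=1, t=0
r=168, s=0, t=1
q=1: r=17, s=1, t=-1   [185*(1) + 168*(-1) = 17]
q=9: r=15, s=-9, t=10   [185*(-9) + 168*(10) = 15]
q=1: r=2, s=10, t=-11   [185*(10) + 168*(-11) = 2]
q=7: r=1, s=-79, t=87   [185*(-79) + 168*(87) = 1]
q=2: r=0, s=168, t=-185   [185*(168) + 168*(-185) = 0]
GCD = 1; from the row with r=1: x=-79, y=87
Check: 185*(-79) + 168*(87) = -14615 + 14616 = 1

GCD = 1, x = -79, y = 87


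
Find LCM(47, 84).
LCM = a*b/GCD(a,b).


GCD(47, 84) = 1
LCM = 47*84/1 = 3948/1 = 3948

LCM = 3948


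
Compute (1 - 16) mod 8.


1 - 16 = -15
-15 mod 8 = 1


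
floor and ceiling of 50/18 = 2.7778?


50/18 = 2.7778
floor = 2
ceil = 3

floor = 2, ceil = 3


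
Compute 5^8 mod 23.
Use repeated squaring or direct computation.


5^1 mod 23 = 5
5^2 mod 23 = 2
5^3 mod 23 = 10
5^4 mod 23 = 4
5^5 mod 23 = 20
5^6 mod 23 = 8
5^7 mod 23 = 17
5^8 mod 23 = 16


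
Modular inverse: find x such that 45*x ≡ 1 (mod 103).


Use the extended Euclidean algorithm on (103, 45); each row r = 103*s + 45*t:
r=103, s=1, t=0
r=45, s=0, t=1
q=2: r=13, s=1, t=-2   [103*(1) + 45*(-2) = 13]
q=3: r=6, s=-3, t=7   [103*(-3) + 45*(7) = 6]
q=2: r=1, s=7, t=-16   [103*(7) + 45*(-16) = 1]
q=6: r=0, s=-45, t=103   [103*(-45) + 45*(103) = 0]
GCD = 1 with t = -16, so 45*(-16) ≡ 1 (mod 103)
Inverse = -16 mod 103 = 87
Check: 45 * 87 = 3915 ≡ 1 (mod 103)

45^(-1) ≡ 87 (mod 103)


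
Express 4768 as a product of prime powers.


4768 / 2 = 2384
2384 / 2 = 1192
1192 / 2 = 596
596 / 2 = 298
298 / 2 = 149
149 / 149 = 1
4768 = 2^5 × 149


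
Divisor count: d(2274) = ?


2274 = 2^1 × 3^1 × 379^1
d(2274) = (1+1) × (1+1) × (1+1) = 8

8 divisors


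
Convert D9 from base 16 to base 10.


D9 (base 16) = 217 (decimal)
217 (decimal) = 217 (base 10)


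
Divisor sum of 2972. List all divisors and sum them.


Divisors of 2972: 1, 2, 4, 743, 1486, 2972
Sum = 1 + 2 + 4 + 743 + 1486 + 2972 = 5208

σ(2972) = 5208


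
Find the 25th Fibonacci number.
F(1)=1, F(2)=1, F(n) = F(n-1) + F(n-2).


Sequence: 1, 1, 2, 3, 5, 8, 13, 21, 34, 55, 89, 144, 233, 377, 610, 987, 1597, 2584, 4181, 6765, 10946, 17711, 28657, 46368, 75025
F(25) = 75025


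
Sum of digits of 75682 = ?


7 + 5 + 6 + 8 + 2 = 28


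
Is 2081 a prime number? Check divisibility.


Check divisors up to sqrt(2081) = 45.6180
No divisors found.
2081 is prime.

Yes, 2081 is prime


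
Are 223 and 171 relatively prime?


Euclidean algorithm:
223 = 1 * 171 + 52
171 = 3 * 52 + 15
52 = 3 * 15 + 7
15 = 2 * 7 + 1
7 = 7 * 1 + 0
GCD(223, 171) = 1

Yes, coprime (GCD = 1)


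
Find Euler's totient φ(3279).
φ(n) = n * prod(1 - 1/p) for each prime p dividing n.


3279 = 3 × 1093
Prime factors: 3, 1093
φ(3279) = 3279 × (1-1/3) × (1-1/1093)
= 3279 × 2/3 × 1092/1093 = 2184

φ(3279) = 2184


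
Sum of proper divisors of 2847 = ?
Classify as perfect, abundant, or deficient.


Proper divisors: 1, 3, 13, 39, 73, 219, 949
Sum = 1 + 3 + 13 + 39 + 73 + 219 + 949 = 1297
1297 < 2847 → deficient

s(2847) = 1297 (deficient)


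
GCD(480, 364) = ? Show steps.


480 = 1 * 364 + 116
364 = 3 * 116 + 16
116 = 7 * 16 + 4
16 = 4 * 4 + 0
GCD = 4


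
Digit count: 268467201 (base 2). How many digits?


268467201 in base 2 = 10000000000000111110000000001
Number of digits = 29

29 digits (base 2)


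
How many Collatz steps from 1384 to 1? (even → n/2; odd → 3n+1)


1384 → 692 → 346 → 173 → 520 → 260 → 130 → 65 → 196 → 98 → 49 → 148 → 74 → 37 → 112 → 56 → 28 → 14 → 7 → 22 → 11 → 34 → 17 → 52 → 26 → 13 → 40 → 20 → 10 → 5 → 16 → 8 → 4 → 2 → 1
Total steps = 34

34 steps


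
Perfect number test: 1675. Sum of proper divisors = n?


Proper divisors of 1675: 1, 5, 25, 67, 335
Sum = 1 + 5 + 25 + 67 + 335 = 433

No, 1675 is not perfect (433 ≠ 1675)


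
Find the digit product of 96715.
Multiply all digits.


9 × 6 × 7 × 1 × 5 = 1890


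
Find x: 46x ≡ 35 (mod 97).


GCD(46, 97) = 1, unique solution
a^(-1) mod 97 = 19
x = 19 * 35 mod 97 = 83

x ≡ 83 (mod 97)


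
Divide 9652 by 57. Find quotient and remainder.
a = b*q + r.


9652 = 57 * 169 + 19
Check: 9633 + 19 = 9652

q = 169, r = 19


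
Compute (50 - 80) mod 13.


50 - 80 = -30
-30 mod 13 = 9


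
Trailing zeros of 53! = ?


floor(53/5) = 10
floor(53/25) = 2
Total = 12

12 trailing zeros


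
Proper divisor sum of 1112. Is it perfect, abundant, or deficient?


Proper divisors: 1, 2, 4, 8, 139, 278, 556
Sum = 1 + 2 + 4 + 8 + 139 + 278 + 556 = 988
988 < 1112 → deficient

s(1112) = 988 (deficient)


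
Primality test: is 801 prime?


801 / 3 = 267 (exact division)
801 is NOT prime.

No, 801 is not prime


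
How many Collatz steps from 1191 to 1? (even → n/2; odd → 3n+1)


1191 → 3574 → 1787 → 5362 → 2681 → 8044 → 4022 → 2011 → 6034 → 3017 → 9052 → 4526 → 2263 → 6790 → 3395 → 10186 → 5093 → 15280 → 7640 → 3820 → 1910 → 955 → 2866 → 1433 → 4300 → 2150 → 1075 → 3226 → 1613 → 4840 → 2420 → 1210 → 605 → 1816 → 908 → 454 → 227 → 682 → 341 → 1024 → 512 → 256 → 128 → 64 → 32 → 16 → 8 → 4 → 2 → 1
Total steps = 49

49 steps


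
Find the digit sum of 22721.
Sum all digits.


2 + 2 + 7 + 2 + 1 = 14


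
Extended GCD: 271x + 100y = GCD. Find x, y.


Tabular extended Euclidean (each row: r = 271*s + 100*t):
r=271, s=1, t=0
r=100, s=0, t=1
q=2: r=71, s=1, t=-2   [271*(1) + 100*(-2) = 71]
q=1: r=29, s=-1, t=3   [271*(-1) + 100*(3) = 29]
q=2: r=13, s=3, t=-8   [271*(3) + 100*(-8) = 13]
q=2: r=3, s=-7, t=19   [271*(-7) + 100*(19) = 3]
q=4: r=1, s=31, t=-84   [271*(31) + 100*(-84) = 1]
q=3: r=0, s=-100, t=271   [271*(-100) + 100*(271) = 0]
GCD = 1; from the row with r=1: x=31, y=-84
Check: 271*(31) + 100*(-84) = 8401 - 8400 = 1

GCD = 1, x = 31, y = -84


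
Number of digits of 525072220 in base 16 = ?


525072220 in base 16 = 1F4BF75C
Number of digits = 8

8 digits (base 16)


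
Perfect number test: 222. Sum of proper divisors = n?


Proper divisors of 222: 1, 2, 3, 6, 37, 74, 111
Sum = 1 + 2 + 3 + 6 + 37 + 74 + 111 = 234

No, 222 is not perfect (234 ≠ 222)


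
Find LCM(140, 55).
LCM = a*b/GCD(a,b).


GCD(140, 55) = 5
LCM = 140*55/5 = 7700/5 = 1540

LCM = 1540


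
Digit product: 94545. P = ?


9 × 4 × 5 × 4 × 5 = 3600


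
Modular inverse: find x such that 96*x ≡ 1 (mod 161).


Use the extended Euclidean algorithm on (161, 96); each row r = 161*s + 96*t:
r=161, s=1, t=0
r=96, s=0, t=1
q=1: r=65, s=1, t=-1   [161*(1) + 96*(-1) = 65]
q=1: r=31, s=-1, t=2   [161*(-1) + 96*(2) = 31]
q=2: r=3, s=3, t=-5   [161*(3) + 96*(-5) = 3]
q=10: r=1, s=-31, t=52   [161*(-31) + 96*(52) = 1]
q=3: r=0, s=96, t=-161   [161*(96) + 96*(-161) = 0]
GCD = 1 with t = 52, so 96*(52) ≡ 1 (mod 161)
Inverse = 52 mod 161 = 52
Check: 96 * 52 = 4992 ≡ 1 (mod 161)

96^(-1) ≡ 52 (mod 161)


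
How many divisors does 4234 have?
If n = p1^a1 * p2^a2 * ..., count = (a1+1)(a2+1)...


4234 = 2^1 × 29^1 × 73^1
d(4234) = (1+1) × (1+1) × (1+1) = 8

8 divisors


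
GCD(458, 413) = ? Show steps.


458 = 1 * 413 + 45
413 = 9 * 45 + 8
45 = 5 * 8 + 5
8 = 1 * 5 + 3
5 = 1 * 3 + 2
3 = 1 * 2 + 1
2 = 2 * 1 + 0
GCD = 1


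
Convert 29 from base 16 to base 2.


29 (base 16) = 41 (decimal)
41 (decimal) = 101001 (base 2)


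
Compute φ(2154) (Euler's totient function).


2154 = 2 × 3 × 359
Prime factors: 2, 3, 359
φ(2154) = 2154 × (1-1/2) × (1-1/3) × (1-1/359)
= 2154 × 1/2 × 2/3 × 358/359 = 716

φ(2154) = 716


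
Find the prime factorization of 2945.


2945 / 5 = 589
589 / 19 = 31
31 / 31 = 1
2945 = 5 × 19 × 31


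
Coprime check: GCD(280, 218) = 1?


Euclidean algorithm:
280 = 1 * 218 + 62
218 = 3 * 62 + 32
62 = 1 * 32 + 30
32 = 1 * 30 + 2
30 = 15 * 2 + 0
GCD(280, 218) = 2

No, not coprime (GCD = 2)


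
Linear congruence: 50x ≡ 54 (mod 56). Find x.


GCD(50, 56) = 2 divides 54
Divide: 25x ≡ 27 (mod 28)
x ≡ 19 (mod 28)


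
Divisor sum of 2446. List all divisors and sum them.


Divisors of 2446: 1, 2, 1223, 2446
Sum = 1 + 2 + 1223 + 2446 = 3672

σ(2446) = 3672


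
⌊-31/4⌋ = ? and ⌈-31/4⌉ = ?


-31/4 = -7.7500
floor = -8
ceil = -7

floor = -8, ceil = -7


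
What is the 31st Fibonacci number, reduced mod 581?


F(k) mod 581 for k=1..31:
1, 1, 2, 3, 5, 8, 13, 21, 34, 55, 89, 144, 233, 377, 29, 406, 435, 260, 114, 374, 488, 281, 188, 469, 76, 545, 40, 4, 44, 48, 92
F(31) mod 581 = 92


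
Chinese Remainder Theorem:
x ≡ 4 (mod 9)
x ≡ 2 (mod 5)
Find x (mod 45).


M = 9*5 = 45
M1 = M/9 = 5, M2 = M/5 = 9
M1^(-1) mod 9 = 2, M2^(-1) mod 5 = 4
x = 4*5*2 + 2*9*4 = 112
112 mod 45 = 22
Check: 22 mod 9 = 4 ✓, 22 mod 5 = 2 ✓

x ≡ 22 (mod 45)


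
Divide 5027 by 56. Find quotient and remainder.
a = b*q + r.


5027 = 56 * 89 + 43
Check: 4984 + 43 = 5027

q = 89, r = 43


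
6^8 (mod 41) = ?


6^1 mod 41 = 6
6^2 mod 41 = 36
6^3 mod 41 = 11
6^4 mod 41 = 25
6^5 mod 41 = 27
6^6 mod 41 = 39
6^7 mod 41 = 29
6^8 mod 41 = 10


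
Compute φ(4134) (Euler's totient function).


4134 = 2 × 3 × 13 × 53
Prime factors: 2, 3, 13, 53
φ(4134) = 4134 × (1-1/2) × (1-1/3) × (1-1/13) × (1-1/53)
= 4134 × 1/2 × 2/3 × 12/13 × 52/53 = 1248

φ(4134) = 1248


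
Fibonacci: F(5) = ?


Sequence: 1, 1, 2, 3, 5
F(5) = 5


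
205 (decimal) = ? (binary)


205 (base 10) = 205 (decimal)
205 (decimal) = 11001101 (base 2)


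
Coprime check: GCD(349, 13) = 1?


Euclidean algorithm:
349 = 26 * 13 + 11
13 = 1 * 11 + 2
11 = 5 * 2 + 1
2 = 2 * 1 + 0
GCD(349, 13) = 1

Yes, coprime (GCD = 1)


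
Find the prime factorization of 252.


252 / 2 = 126
126 / 2 = 63
63 / 3 = 21
21 / 3 = 7
7 / 7 = 1
252 = 2^2 × 3^2 × 7


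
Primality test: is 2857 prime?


Check divisors up to sqrt(2857) = 53.4509
No divisors found.
2857 is prime.

Yes, 2857 is prime


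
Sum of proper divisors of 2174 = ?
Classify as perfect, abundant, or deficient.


Proper divisors: 1, 2, 1087
Sum = 1 + 2 + 1087 = 1090
1090 < 2174 → deficient

s(2174) = 1090 (deficient)


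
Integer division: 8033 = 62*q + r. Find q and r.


8033 = 62 * 129 + 35
Check: 7998 + 35 = 8033

q = 129, r = 35


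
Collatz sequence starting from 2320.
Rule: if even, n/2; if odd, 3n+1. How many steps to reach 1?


2320 → 1160 → 580 → 290 → 145 → 436 → 218 → 109 → 328 → 164 → 82 → 41 → 124 → 62 → 31 → 94 → 47 → 142 → 71 → 214 → 107 → 322 → 161 → 484 → 242 → 121 → 364 → 182 → 91 → 274 → 137 → 412 → 206 → 103 → 310 → 155 → 466 → 233 → 700 → 350 → 175 → 526 → 263 → 790 → 395 → 1186 → 593 → 1780 → 890 → 445 → 1336 → 668 → 334 → 167 → 502 → 251 → 754 → 377 → 1132 → 566 → 283 → 850 → 425 → 1276 → 638 → 319 → 958 → 479 → 1438 → 719 → 2158 → 1079 → 3238 → 1619 → 4858 → 2429 → 7288 → 3644 → 1822 → 911 → 2734 → 1367 → 4102 → 2051 → 6154 → 3077 → 9232 → 4616 → 2308 → 1154 → 577 → 1732 → 866 → 433 → 1300 → 650 → 325 → 976 → 488 → 244 → 122 → 61 → 184 → 92 → 46 → 23 → 70 → 35 → 106 → 53 → 160 → 80 → 40 → 20 → 10 → 5 → 16 → 8 → 4 → 2 → 1
Total steps = 120

120 steps


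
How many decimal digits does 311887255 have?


311887255 has 9 digits in base 10
floor(log10(311887255)) + 1 = floor(8.4940) + 1 = 9

9 digits (base 10)


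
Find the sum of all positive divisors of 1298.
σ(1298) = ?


Divisors of 1298: 1, 2, 11, 22, 59, 118, 649, 1298
Sum = 1 + 2 + 11 + 22 + 59 + 118 + 649 + 1298 = 2160

σ(1298) = 2160


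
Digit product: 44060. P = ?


4 × 4 × 0 × 6 × 0 = 0


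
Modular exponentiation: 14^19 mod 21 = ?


14^1 mod 21 = 14
14^2 mod 21 = 7
14^3 mod 21 = 14
14^4 mod 21 = 7
14^5 mod 21 = 14
14^6 mod 21 = 7
14^7 mod 21 = 14
14^8 mod 21 = 7
14^9 mod 21 = 14
14^10 mod 21 = 7
14^11 mod 21 = 14
14^12 mod 21 = 7
14^13 mod 21 = 14
14^14 mod 21 = 7
14^15 mod 21 = 14
14^16 mod 21 = 7
14^17 mod 21 = 14
14^18 mod 21 = 7
14^19 mod 21 = 14


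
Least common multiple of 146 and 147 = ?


GCD(146, 147) = 1
LCM = 146*147/1 = 21462/1 = 21462

LCM = 21462


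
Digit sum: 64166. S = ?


6 + 4 + 1 + 6 + 6 = 23


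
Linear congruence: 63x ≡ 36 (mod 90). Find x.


GCD(63, 90) = 9 divides 36
Divide: 7x ≡ 4 (mod 10)
x ≡ 2 (mod 10)


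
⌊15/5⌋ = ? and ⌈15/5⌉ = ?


15/5 = 3.0000
floor = 3
ceil = 3

floor = 3, ceil = 3


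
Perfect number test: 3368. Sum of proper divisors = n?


Proper divisors of 3368: 1, 2, 4, 8, 421, 842, 1684
Sum = 1 + 2 + 4 + 8 + 421 + 842 + 1684 = 2962

No, 3368 is not perfect (2962 ≠ 3368)


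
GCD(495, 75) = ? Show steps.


495 = 6 * 75 + 45
75 = 1 * 45 + 30
45 = 1 * 30 + 15
30 = 2 * 15 + 0
GCD = 15


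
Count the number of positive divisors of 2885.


2885 = 5^1 × 577^1
d(2885) = (1+1) × (1+1) = 4

4 divisors


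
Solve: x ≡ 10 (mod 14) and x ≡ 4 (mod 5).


M = 14*5 = 70
M1 = M/14 = 5, M2 = M/5 = 14
M1^(-1) mod 14 = 3, M2^(-1) mod 5 = 4
x = 10*5*3 + 4*14*4 = 374
374 mod 70 = 24
Check: 24 mod 14 = 10 ✓, 24 mod 5 = 4 ✓

x ≡ 24 (mod 70)


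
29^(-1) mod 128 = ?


Use the extended Euclidean algorithm on (128, 29); each row r = 128*s + 29*t:
r=128, s=1, t=0
r=29, s=0, t=1
q=4: r=12, s=1, t=-4   [128*(1) + 29*(-4) = 12]
q=2: r=5, s=-2, t=9   [128*(-2) + 29*(9) = 5]
q=2: r=2, s=5, t=-22   [128*(5) + 29*(-22) = 2]
q=2: r=1, s=-12, t=53   [128*(-12) + 29*(53) = 1]
q=2: r=0, s=29, t=-128   [128*(29) + 29*(-128) = 0]
GCD = 1 with t = 53, so 29*(53) ≡ 1 (mod 128)
Inverse = 53 mod 128 = 53
Check: 29 * 53 = 1537 ≡ 1 (mod 128)

29^(-1) ≡ 53 (mod 128)


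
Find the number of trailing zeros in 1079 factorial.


floor(1079/5) = 215
floor(1079/25) = 43
floor(1079/125) = 8
floor(1079/625) = 1
Total = 267

267 trailing zeros


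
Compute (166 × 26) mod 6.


166 × 26 = 4316
4316 mod 6 = 2


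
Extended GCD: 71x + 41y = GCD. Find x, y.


Tabular extended Euclidean (each row: r = 71*s + 41*t):
r=71, s=1, t=0
r=41, s=0, t=1
q=1: r=30, s=1, t=-1   [71*(1) + 41*(-1) = 30]
q=1: r=11, s=-1, t=2   [71*(-1) + 41*(2) = 11]
q=2: r=8, s=3, t=-5   [71*(3) + 41*(-5) = 8]
q=1: r=3, s=-4, t=7   [71*(-4) + 41*(7) = 3]
q=2: r=2, s=11, t=-19   [71*(11) + 41*(-19) = 2]
q=1: r=1, s=-15, t=26   [71*(-15) + 41*(26) = 1]
q=2: r=0, s=41, t=-71   [71*(41) + 41*(-71) = 0]
GCD = 1; from the row with r=1: x=-15, y=26
Check: 71*(-15) + 41*(26) = -1065 + 1066 = 1

GCD = 1, x = -15, y = 26


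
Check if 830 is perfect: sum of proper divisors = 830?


Proper divisors of 830: 1, 2, 5, 10, 83, 166, 415
Sum = 1 + 2 + 5 + 10 + 83 + 166 + 415 = 682

No, 830 is not perfect (682 ≠ 830)


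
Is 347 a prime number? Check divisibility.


Check divisors up to sqrt(347) = 18.6279
No divisors found.
347 is prime.

Yes, 347 is prime


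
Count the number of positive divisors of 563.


563 = 563^1
d(563) = (1+1) = 2

2 divisors


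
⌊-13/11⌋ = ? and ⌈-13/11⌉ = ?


-13/11 = -1.1818
floor = -2
ceil = -1

floor = -2, ceil = -1


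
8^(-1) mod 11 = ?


Use the extended Euclidean algorithm on (11, 8); each row r = 11*s + 8*t:
r=11, s=1, t=0
r=8, s=0, t=1
q=1: r=3, s=1, t=-1   [11*(1) + 8*(-1) = 3]
q=2: r=2, s=-2, t=3   [11*(-2) + 8*(3) = 2]
q=1: r=1, s=3, t=-4   [11*(3) + 8*(-4) = 1]
q=2: r=0, s=-8, t=11   [11*(-8) + 8*(11) = 0]
GCD = 1 with t = -4, so 8*(-4) ≡ 1 (mod 11)
Inverse = -4 mod 11 = 7
Check: 8 * 7 = 56 ≡ 1 (mod 11)

8^(-1) ≡ 7 (mod 11)


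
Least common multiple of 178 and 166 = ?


GCD(178, 166) = 2
LCM = 178*166/2 = 29548/2 = 14774

LCM = 14774


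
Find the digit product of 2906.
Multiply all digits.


2 × 9 × 0 × 6 = 0


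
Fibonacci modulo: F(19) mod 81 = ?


F(k) mod 81 for k=1..19:
1, 1, 2, 3, 5, 8, 13, 21, 34, 55, 8, 63, 71, 53, 43, 15, 58, 73, 50
F(19) mod 81 = 50


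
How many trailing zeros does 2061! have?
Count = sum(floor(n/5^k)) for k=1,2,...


floor(2061/5) = 412
floor(2061/25) = 82
floor(2061/125) = 16
floor(2061/625) = 3
Total = 513

513 trailing zeros


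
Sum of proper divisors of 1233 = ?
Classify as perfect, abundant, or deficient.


Proper divisors: 1, 3, 9, 137, 411
Sum = 1 + 3 + 9 + 137 + 411 = 561
561 < 1233 → deficient

s(1233) = 561 (deficient)


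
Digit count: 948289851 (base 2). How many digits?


948289851 in base 2 = 111000100001011100000100111011
Number of digits = 30

30 digits (base 2)


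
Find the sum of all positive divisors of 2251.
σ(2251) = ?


Divisors of 2251: 1, 2251
Sum = 1 + 2251 = 2252

σ(2251) = 2252


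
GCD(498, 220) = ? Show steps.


498 = 2 * 220 + 58
220 = 3 * 58 + 46
58 = 1 * 46 + 12
46 = 3 * 12 + 10
12 = 1 * 10 + 2
10 = 5 * 2 + 0
GCD = 2


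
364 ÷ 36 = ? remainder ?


364 = 36 * 10 + 4
Check: 360 + 4 = 364

q = 10, r = 4


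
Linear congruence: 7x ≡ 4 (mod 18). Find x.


GCD(7, 18) = 1, unique solution
a^(-1) mod 18 = 13
x = 13 * 4 mod 18 = 16

x ≡ 16 (mod 18)


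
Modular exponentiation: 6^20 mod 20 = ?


6^1 mod 20 = 6
6^2 mod 20 = 16
6^3 mod 20 = 16
6^4 mod 20 = 16
6^5 mod 20 = 16
6^6 mod 20 = 16
6^7 mod 20 = 16
6^8 mod 20 = 16
6^9 mod 20 = 16
6^10 mod 20 = 16
6^11 mod 20 = 16
6^12 mod 20 = 16
6^13 mod 20 = 16
6^14 mod 20 = 16
6^15 mod 20 = 16
6^16 mod 20 = 16
6^17 mod 20 = 16
6^18 mod 20 = 16
6^19 mod 20 = 16
6^20 mod 20 = 16


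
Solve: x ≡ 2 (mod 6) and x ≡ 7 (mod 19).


M = 6*19 = 114
M1 = M/6 = 19, M2 = M/19 = 6
M1^(-1) mod 6 = 1, M2^(-1) mod 19 = 16
x = 2*19*1 + 7*6*16 = 710
710 mod 114 = 26
Check: 26 mod 6 = 2 ✓, 26 mod 19 = 7 ✓

x ≡ 26 (mod 114)


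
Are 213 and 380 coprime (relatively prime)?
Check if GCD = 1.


Euclidean algorithm:
380 = 1 * 213 + 167
213 = 1 * 167 + 46
167 = 3 * 46 + 29
46 = 1 * 29 + 17
29 = 1 * 17 + 12
17 = 1 * 12 + 5
12 = 2 * 5 + 2
5 = 2 * 2 + 1
2 = 2 * 1 + 0
GCD(213, 380) = 1

Yes, coprime (GCD = 1)


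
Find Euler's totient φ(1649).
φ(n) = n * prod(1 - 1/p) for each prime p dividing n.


1649 = 17 × 97
Prime factors: 17, 97
φ(1649) = 1649 × (1-1/17) × (1-1/97)
= 1649 × 16/17 × 96/97 = 1536

φ(1649) = 1536


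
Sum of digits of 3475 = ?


3 + 4 + 7 + 5 = 19


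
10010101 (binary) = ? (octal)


10010101 (base 2) = 149 (decimal)
149 (decimal) = 225 (base 8)


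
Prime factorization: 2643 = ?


2643 / 3 = 881
881 / 881 = 1
2643 = 3 × 881


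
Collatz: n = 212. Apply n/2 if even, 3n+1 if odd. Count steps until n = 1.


212 → 106 → 53 → 160 → 80 → 40 → 20 → 10 → 5 → 16 → 8 → 4 → 2 → 1
Total steps = 13

13 steps


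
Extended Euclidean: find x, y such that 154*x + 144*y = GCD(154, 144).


Tabular extended Euclidean (each row: r = 154*s + 144*t):
r=154, s=1, t=0
r=144, s=0, t=1
q=1: r=10, s=1, t=-1   [154*(1) + 144*(-1) = 10]
q=14: r=4, s=-14, t=15   [154*(-14) + 144*(15) = 4]
q=2: r=2, s=29, t=-31   [154*(29) + 144*(-31) = 2]
q=2: r=0, s=-72, t=77   [154*(-72) + 144*(77) = 0]
GCD = 2; from the row with r=2: x=29, y=-31
Check: 154*(29) + 144*(-31) = 4466 - 4464 = 2

GCD = 2, x = 29, y = -31


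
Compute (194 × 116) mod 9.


194 × 116 = 22504
22504 mod 9 = 4


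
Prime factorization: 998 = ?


998 / 2 = 499
499 / 499 = 1
998 = 2 × 499


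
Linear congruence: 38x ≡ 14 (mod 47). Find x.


GCD(38, 47) = 1, unique solution
a^(-1) mod 47 = 26
x = 26 * 14 mod 47 = 35

x ≡ 35 (mod 47)


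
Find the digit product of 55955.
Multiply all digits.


5 × 5 × 9 × 5 × 5 = 5625


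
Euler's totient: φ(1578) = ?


1578 = 2 × 3 × 263
Prime factors: 2, 3, 263
φ(1578) = 1578 × (1-1/2) × (1-1/3) × (1-1/263)
= 1578 × 1/2 × 2/3 × 262/263 = 524

φ(1578) = 524


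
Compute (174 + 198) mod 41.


174 + 198 = 372
372 mod 41 = 3


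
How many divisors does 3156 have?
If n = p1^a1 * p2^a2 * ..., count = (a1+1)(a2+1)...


3156 = 2^2 × 3^1 × 263^1
d(3156) = (2+1) × (1+1) × (1+1) = 12

12 divisors


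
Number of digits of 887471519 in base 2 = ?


887471519 in base 2 = 110100111001011011110110011111
Number of digits = 30

30 digits (base 2)


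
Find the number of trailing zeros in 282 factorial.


floor(282/5) = 56
floor(282/25) = 11
floor(282/125) = 2
Total = 69

69 trailing zeros


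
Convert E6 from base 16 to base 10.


E6 (base 16) = 230 (decimal)
230 (decimal) = 230 (base 10)


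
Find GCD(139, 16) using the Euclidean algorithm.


139 = 8 * 16 + 11
16 = 1 * 11 + 5
11 = 2 * 5 + 1
5 = 5 * 1 + 0
GCD = 1


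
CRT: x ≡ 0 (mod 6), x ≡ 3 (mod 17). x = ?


M = 6*17 = 102
M1 = M/6 = 17, M2 = M/17 = 6
M1^(-1) mod 6 = 5, M2^(-1) mod 17 = 3
x = 0*17*5 + 3*6*3 = 54
54 mod 102 = 54
Check: 54 mod 6 = 0 ✓, 54 mod 17 = 3 ✓

x ≡ 54 (mod 102)


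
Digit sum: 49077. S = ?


4 + 9 + 0 + 7 + 7 = 27


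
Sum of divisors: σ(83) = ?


Divisors of 83: 1, 83
Sum = 1 + 83 = 84

σ(83) = 84


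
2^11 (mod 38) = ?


2^1 mod 38 = 2
2^2 mod 38 = 4
2^3 mod 38 = 8
2^4 mod 38 = 16
2^5 mod 38 = 32
2^6 mod 38 = 26
2^7 mod 38 = 14
2^8 mod 38 = 28
2^9 mod 38 = 18
2^10 mod 38 = 36
2^11 mod 38 = 34


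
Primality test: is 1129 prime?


Check divisors up to sqrt(1129) = 33.6006
No divisors found.
1129 is prime.

Yes, 1129 is prime


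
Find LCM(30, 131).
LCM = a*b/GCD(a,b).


GCD(30, 131) = 1
LCM = 30*131/1 = 3930/1 = 3930

LCM = 3930


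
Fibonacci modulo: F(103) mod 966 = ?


F(k) mod 966 for k=1..103:
1, 1, 2, 3, 5, 8, 13, 21, 34, 55, 89, 144, 233, 377, 610, 21, 631, 652, 317, 3, 320, 323, 643, 0, 643, 643, 320, 963, 317, 314, 631, 945, 610, 589, 233, 822, 89, 911, 34, 945, 13, 958, 5, 963, 2, 965, 1, 0, 1, 1, 2, 3, 5, 8, 13, 21, 34, 55, 89, 144, 233, 377, 610, 21, 631, 652, 317, 3, 320, 323, 643, 0, 643, 643, 320, 963, 317, 314, 631, 945, 610, 589, 233, 822, 89, 911, 34, 945, 13, 958, 5, 963, 2, 965, 1, 0, 1, 1, 2, 3, 5, 8, 13
F(103) mod 966 = 13


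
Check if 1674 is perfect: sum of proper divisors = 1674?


Proper divisors of 1674: 1, 2, 3, 6, 9, 18, 27, 31, 54, 62, 93, 186, 279, 558, 837
Sum = 1 + 2 + 3 + 6 + 9 + 18 + 27 + 31 + 54 + 62 + 93 + 186 + 279 + 558 + 837 = 2166

No, 1674 is not perfect (2166 ≠ 1674)


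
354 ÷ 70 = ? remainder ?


354 = 70 * 5 + 4
Check: 350 + 4 = 354

q = 5, r = 4


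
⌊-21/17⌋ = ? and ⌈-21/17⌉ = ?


-21/17 = -1.2353
floor = -2
ceil = -1

floor = -2, ceil = -1


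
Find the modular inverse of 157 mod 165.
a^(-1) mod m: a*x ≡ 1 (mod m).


Use the extended Euclidean algorithm on (165, 157); each row r = 165*s + 157*t:
r=165, s=1, t=0
r=157, s=0, t=1
q=1: r=8, s=1, t=-1   [165*(1) + 157*(-1) = 8]
q=19: r=5, s=-19, t=20   [165*(-19) + 157*(20) = 5]
q=1: r=3, s=20, t=-21   [165*(20) + 157*(-21) = 3]
q=1: r=2, s=-39, t=41   [165*(-39) + 157*(41) = 2]
q=1: r=1, s=59, t=-62   [165*(59) + 157*(-62) = 1]
q=2: r=0, s=-157, t=165   [165*(-157) + 157*(165) = 0]
GCD = 1 with t = -62, so 157*(-62) ≡ 1 (mod 165)
Inverse = -62 mod 165 = 103
Check: 157 * 103 = 16171 ≡ 1 (mod 165)

157^(-1) ≡ 103 (mod 165)


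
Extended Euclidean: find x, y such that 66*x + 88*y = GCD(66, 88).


Tabular extended Euclidean (each row: r = 66*s + 88*t):
r=66, s=1, t=0
r=88, s=0, t=1
q=0: r=66, s=1, t=0   [66*(1) + 88*(0) = 66]
q=1: r=22, s=-1, t=1   [66*(-1) + 88*(1) = 22]
q=3: r=0, s=4, t=-3   [66*(4) + 88*(-3) = 0]
GCD = 22; from the row with r=22: x=-1, y=1
Check: 66*(-1) + 88*(1) = -66 + 88 = 22

GCD = 22, x = -1, y = 1


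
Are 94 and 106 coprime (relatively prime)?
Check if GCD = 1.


Euclidean algorithm:
106 = 1 * 94 + 12
94 = 7 * 12 + 10
12 = 1 * 10 + 2
10 = 5 * 2 + 0
GCD(94, 106) = 2

No, not coprime (GCD = 2)


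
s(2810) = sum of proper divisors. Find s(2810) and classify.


Proper divisors: 1, 2, 5, 10, 281, 562, 1405
Sum = 1 + 2 + 5 + 10 + 281 + 562 + 1405 = 2266
2266 < 2810 → deficient

s(2810) = 2266 (deficient)


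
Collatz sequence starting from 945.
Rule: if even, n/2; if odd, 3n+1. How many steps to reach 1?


945 → 2836 → 1418 → 709 → 2128 → 1064 → 532 → 266 → 133 → 400 → 200 → 100 → 50 → 25 → 76 → 38 → 19 → 58 → 29 → 88 → 44 → 22 → 11 → 34 → 17 → 52 → 26 → 13 → 40 → 20 → 10 → 5 → 16 → 8 → 4 → 2 → 1
Total steps = 36

36 steps


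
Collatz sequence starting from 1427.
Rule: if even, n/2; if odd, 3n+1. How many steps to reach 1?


1427 → 4282 → 2141 → 6424 → 3212 → 1606 → 803 → 2410 → 1205 → 3616 → 1808 → 904 → 452 → 226 → 113 → 340 → 170 → 85 → 256 → 128 → 64 → 32 → 16 → 8 → 4 → 2 → 1
Total steps = 26

26 steps


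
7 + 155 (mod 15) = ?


7 + 155 = 162
162 mod 15 = 12


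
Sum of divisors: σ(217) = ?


Divisors of 217: 1, 7, 31, 217
Sum = 1 + 7 + 31 + 217 = 256

σ(217) = 256


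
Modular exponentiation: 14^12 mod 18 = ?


14^1 mod 18 = 14
14^2 mod 18 = 16
14^3 mod 18 = 8
14^4 mod 18 = 4
14^5 mod 18 = 2
14^6 mod 18 = 10
14^7 mod 18 = 14
14^8 mod 18 = 16
14^9 mod 18 = 8
14^10 mod 18 = 4
14^11 mod 18 = 2
14^12 mod 18 = 10


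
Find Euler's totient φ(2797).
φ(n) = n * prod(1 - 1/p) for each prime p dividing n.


2797 = 2797
Prime factors: 2797
φ(2797) = 2797 × (1-1/2797)
= 2797 × 2796/2797 = 2796

φ(2797) = 2796


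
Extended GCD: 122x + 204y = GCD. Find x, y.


Tabular extended Euclidean (each row: r = 122*s + 204*t):
r=122, s=1, t=0
r=204, s=0, t=1
q=0: r=122, s=1, t=0   [122*(1) + 204*(0) = 122]
q=1: r=82, s=-1, t=1   [122*(-1) + 204*(1) = 82]
q=1: r=40, s=2, t=-1   [122*(2) + 204*(-1) = 40]
q=2: r=2, s=-5, t=3   [122*(-5) + 204*(3) = 2]
q=20: r=0, s=102, t=-61   [122*(102) + 204*(-61) = 0]
GCD = 2; from the row with r=2: x=-5, y=3
Check: 122*(-5) + 204*(3) = -610 + 612 = 2

GCD = 2, x = -5, y = 3


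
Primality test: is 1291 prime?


Check divisors up to sqrt(1291) = 35.9305
No divisors found.
1291 is prime.

Yes, 1291 is prime


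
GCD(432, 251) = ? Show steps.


432 = 1 * 251 + 181
251 = 1 * 181 + 70
181 = 2 * 70 + 41
70 = 1 * 41 + 29
41 = 1 * 29 + 12
29 = 2 * 12 + 5
12 = 2 * 5 + 2
5 = 2 * 2 + 1
2 = 2 * 1 + 0
GCD = 1


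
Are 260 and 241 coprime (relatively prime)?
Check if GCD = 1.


Euclidean algorithm:
260 = 1 * 241 + 19
241 = 12 * 19 + 13
19 = 1 * 13 + 6
13 = 2 * 6 + 1
6 = 6 * 1 + 0
GCD(260, 241) = 1

Yes, coprime (GCD = 1)


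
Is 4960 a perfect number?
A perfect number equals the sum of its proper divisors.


Proper divisors of 4960: 1, 2, 4, 5, 8, 10, 16, 20, 31, 32, 40, 62, 80, 124, 155, 160, 248, 310, 496, 620, 992, 1240, 2480
Sum = 1 + 2 + 4 + 5 + 8 + 10 + 16 + 20 + 31 + 32 + 40 + 62 + 80 + 124 + 155 + 160 + 248 + 310 + 496 + 620 + 992 + 1240 + 2480 = 7136

No, 4960 is not perfect (7136 ≠ 4960)


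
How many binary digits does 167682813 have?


167682813 in base 2 = 1001111111101010001011111101
Number of digits = 28

28 digits (base 2)


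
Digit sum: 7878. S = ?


7 + 8 + 7 + 8 = 30


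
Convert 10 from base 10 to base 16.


10 (base 10) = 10 (decimal)
10 (decimal) = A (base 16)


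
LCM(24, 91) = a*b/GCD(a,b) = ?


GCD(24, 91) = 1
LCM = 24*91/1 = 2184/1 = 2184

LCM = 2184


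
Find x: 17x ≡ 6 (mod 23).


GCD(17, 23) = 1, unique solution
a^(-1) mod 23 = 19
x = 19 * 6 mod 23 = 22

x ≡ 22 (mod 23)


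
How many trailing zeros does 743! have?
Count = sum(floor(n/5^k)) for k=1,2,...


floor(743/5) = 148
floor(743/25) = 29
floor(743/125) = 5
floor(743/625) = 1
Total = 183

183 trailing zeros


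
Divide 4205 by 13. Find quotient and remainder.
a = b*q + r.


4205 = 13 * 323 + 6
Check: 4199 + 6 = 4205

q = 323, r = 6


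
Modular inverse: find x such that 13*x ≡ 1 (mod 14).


Use the extended Euclidean algorithm on (14, 13); each row r = 14*s + 13*t:
r=14, s=1, t=0
r=13, s=0, t=1
q=1: r=1, s=1, t=-1   [14*(1) + 13*(-1) = 1]
q=13: r=0, s=-13, t=14   [14*(-13) + 13*(14) = 0]
GCD = 1 with t = -1, so 13*(-1) ≡ 1 (mod 14)
Inverse = -1 mod 14 = 13
Check: 13 * 13 = 169 ≡ 1 (mod 14)

13^(-1) ≡ 13 (mod 14)


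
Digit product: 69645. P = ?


6 × 9 × 6 × 4 × 5 = 6480


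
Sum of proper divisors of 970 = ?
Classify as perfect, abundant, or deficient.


Proper divisors: 1, 2, 5, 10, 97, 194, 485
Sum = 1 + 2 + 5 + 10 + 97 + 194 + 485 = 794
794 < 970 → deficient

s(970) = 794 (deficient)


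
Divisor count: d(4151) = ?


4151 = 7^1 × 593^1
d(4151) = (1+1) × (1+1) = 4

4 divisors


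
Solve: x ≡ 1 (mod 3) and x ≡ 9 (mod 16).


M = 3*16 = 48
M1 = M/3 = 16, M2 = M/16 = 3
M1^(-1) mod 3 = 1, M2^(-1) mod 16 = 11
x = 1*16*1 + 9*3*11 = 313
313 mod 48 = 25
Check: 25 mod 3 = 1 ✓, 25 mod 16 = 9 ✓

x ≡ 25 (mod 48)


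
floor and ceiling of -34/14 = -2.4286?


-34/14 = -2.4286
floor = -3
ceil = -2

floor = -3, ceil = -2


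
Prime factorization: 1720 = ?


1720 / 2 = 860
860 / 2 = 430
430 / 2 = 215
215 / 5 = 43
43 / 43 = 1
1720 = 2^3 × 5 × 43


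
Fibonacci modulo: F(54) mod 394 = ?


F(k) mod 394 for k=1..54:
1, 1, 2, 3, 5, 8, 13, 21, 34, 55, 89, 144, 233, 377, 216, 199, 21, 220, 241, 67, 308, 375, 289, 270, 165, 41, 206, 247, 59, 306, 365, 277, 248, 131, 379, 116, 101, 217, 318, 141, 65, 206, 271, 83, 354, 43, 3, 46, 49, 95, 144, 239, 383, 228
F(54) mod 394 = 228


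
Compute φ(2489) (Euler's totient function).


2489 = 19 × 131
Prime factors: 19, 131
φ(2489) = 2489 × (1-1/19) × (1-1/131)
= 2489 × 18/19 × 130/131 = 2340

φ(2489) = 2340


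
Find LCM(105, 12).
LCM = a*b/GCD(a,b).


GCD(105, 12) = 3
LCM = 105*12/3 = 1260/3 = 420

LCM = 420


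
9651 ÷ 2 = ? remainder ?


9651 = 2 * 4825 + 1
Check: 9650 + 1 = 9651

q = 4825, r = 1


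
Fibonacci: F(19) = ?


Sequence: 1, 1, 2, 3, 5, 8, 13, 21, 34, 55, 89, 144, 233, 377, 610, 987, 1597, 2584, 4181
F(19) = 4181


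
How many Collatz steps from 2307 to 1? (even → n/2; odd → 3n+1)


2307 → 6922 → 3461 → 10384 → 5192 → 2596 → 1298 → 649 → 1948 → 974 → 487 → 1462 → 731 → 2194 → 1097 → 3292 → 1646 → 823 → 2470 → 1235 → 3706 → 1853 → 5560 → 2780 → 1390 → 695 → 2086 → 1043 → 3130 → 1565 → 4696 → 2348 → 1174 → 587 → 1762 → 881 → 2644 → 1322 → 661 → 1984 → 992 → 496 → 248 → 124 → 62 → 31 → 94 → 47 → 142 → 71 → 214 → 107 → 322 → 161 → 484 → 242 → 121 → 364 → 182 → 91 → 274 → 137 → 412 → 206 → 103 → 310 → 155 → 466 → 233 → 700 → 350 → 175 → 526 → 263 → 790 → 395 → 1186 → 593 → 1780 → 890 → 445 → 1336 → 668 → 334 → 167 → 502 → 251 → 754 → 377 → 1132 → 566 → 283 → 850 → 425 → 1276 → 638 → 319 → 958 → 479 → 1438 → 719 → 2158 → 1079 → 3238 → 1619 → 4858 → 2429 → 7288 → 3644 → 1822 → 911 → 2734 → 1367 → 4102 → 2051 → 6154 → 3077 → 9232 → 4616 → 2308 → 1154 → 577 → 1732 → 866 → 433 → 1300 → 650 → 325 → 976 → 488 → 244 → 122 → 61 → 184 → 92 → 46 → 23 → 70 → 35 → 106 → 53 → 160 → 80 → 40 → 20 → 10 → 5 → 16 → 8 → 4 → 2 → 1
Total steps = 151

151 steps


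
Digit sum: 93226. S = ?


9 + 3 + 2 + 2 + 6 = 22


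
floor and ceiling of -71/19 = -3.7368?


-71/19 = -3.7368
floor = -4
ceil = -3

floor = -4, ceil = -3


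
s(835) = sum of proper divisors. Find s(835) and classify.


Proper divisors: 1, 5, 167
Sum = 1 + 5 + 167 = 173
173 < 835 → deficient

s(835) = 173 (deficient)


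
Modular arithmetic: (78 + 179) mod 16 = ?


78 + 179 = 257
257 mod 16 = 1


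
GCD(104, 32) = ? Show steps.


104 = 3 * 32 + 8
32 = 4 * 8 + 0
GCD = 8


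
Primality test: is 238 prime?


238 / 2 = 119 (exact division)
238 is NOT prime.

No, 238 is not prime


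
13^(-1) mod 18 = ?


Use the extended Euclidean algorithm on (18, 13); each row r = 18*s + 13*t:
r=18, s=1, t=0
r=13, s=0, t=1
q=1: r=5, s=1, t=-1   [18*(1) + 13*(-1) = 5]
q=2: r=3, s=-2, t=3   [18*(-2) + 13*(3) = 3]
q=1: r=2, s=3, t=-4   [18*(3) + 13*(-4) = 2]
q=1: r=1, s=-5, t=7   [18*(-5) + 13*(7) = 1]
q=2: r=0, s=13, t=-18   [18*(13) + 13*(-18) = 0]
GCD = 1 with t = 7, so 13*(7) ≡ 1 (mod 18)
Inverse = 7 mod 18 = 7
Check: 13 * 7 = 91 ≡ 1 (mod 18)

13^(-1) ≡ 7 (mod 18)


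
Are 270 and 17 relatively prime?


Euclidean algorithm:
270 = 15 * 17 + 15
17 = 1 * 15 + 2
15 = 7 * 2 + 1
2 = 2 * 1 + 0
GCD(270, 17) = 1

Yes, coprime (GCD = 1)


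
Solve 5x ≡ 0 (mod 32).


GCD(5, 32) = 1, unique solution
a^(-1) mod 32 = 13
x = 13 * 0 mod 32 = 0

x ≡ 0 (mod 32)


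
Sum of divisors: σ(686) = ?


Divisors of 686: 1, 2, 7, 14, 49, 98, 343, 686
Sum = 1 + 2 + 7 + 14 + 49 + 98 + 343 + 686 = 1200

σ(686) = 1200


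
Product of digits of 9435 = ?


9 × 4 × 3 × 5 = 540


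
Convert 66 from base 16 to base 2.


66 (base 16) = 102 (decimal)
102 (decimal) = 1100110 (base 2)


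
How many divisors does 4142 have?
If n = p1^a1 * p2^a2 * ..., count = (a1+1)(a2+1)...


4142 = 2^1 × 19^1 × 109^1
d(4142) = (1+1) × (1+1) × (1+1) = 8

8 divisors


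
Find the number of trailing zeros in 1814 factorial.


floor(1814/5) = 362
floor(1814/25) = 72
floor(1814/125) = 14
floor(1814/625) = 2
Total = 450

450 trailing zeros


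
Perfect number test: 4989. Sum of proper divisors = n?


Proper divisors of 4989: 1, 3, 1663
Sum = 1 + 3 + 1663 = 1667

No, 4989 is not perfect (1667 ≠ 4989)


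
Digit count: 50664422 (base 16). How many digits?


50664422 in base 16 = 30513E6
Number of digits = 7

7 digits (base 16)


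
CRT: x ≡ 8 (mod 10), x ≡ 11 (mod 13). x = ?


M = 10*13 = 130
M1 = M/10 = 13, M2 = M/13 = 10
M1^(-1) mod 10 = 7, M2^(-1) mod 13 = 4
x = 8*13*7 + 11*10*4 = 1168
1168 mod 130 = 128
Check: 128 mod 10 = 8 ✓, 128 mod 13 = 11 ✓

x ≡ 128 (mod 130)


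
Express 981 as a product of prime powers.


981 / 3 = 327
327 / 3 = 109
109 / 109 = 1
981 = 3^2 × 109


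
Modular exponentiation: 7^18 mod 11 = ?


7^1 mod 11 = 7
7^2 mod 11 = 5
7^3 mod 11 = 2
7^4 mod 11 = 3
7^5 mod 11 = 10
7^6 mod 11 = 4
7^7 mod 11 = 6
7^8 mod 11 = 9
7^9 mod 11 = 8
7^10 mod 11 = 1
7^11 mod 11 = 7
7^12 mod 11 = 5
7^13 mod 11 = 2
7^14 mod 11 = 3
7^15 mod 11 = 10
7^16 mod 11 = 4
7^17 mod 11 = 6
7^18 mod 11 = 9


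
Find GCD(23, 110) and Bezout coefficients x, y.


Tabular extended Euclidean (each row: r = 23*s + 110*t):
r=23, s=1, t=0
r=110, s=0, t=1
q=0: r=23, s=1, t=0   [23*(1) + 110*(0) = 23]
q=4: r=18, s=-4, t=1   [23*(-4) + 110*(1) = 18]
q=1: r=5, s=5, t=-1   [23*(5) + 110*(-1) = 5]
q=3: r=3, s=-19, t=4   [23*(-19) + 110*(4) = 3]
q=1: r=2, s=24, t=-5   [23*(24) + 110*(-5) = 2]
q=1: r=1, s=-43, t=9   [23*(-43) + 110*(9) = 1]
q=2: r=0, s=110, t=-23   [23*(110) + 110*(-23) = 0]
GCD = 1; from the row with r=1: x=-43, y=9
Check: 23*(-43) + 110*(9) = -989 + 990 = 1

GCD = 1, x = -43, y = 9


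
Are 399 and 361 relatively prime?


Euclidean algorithm:
399 = 1 * 361 + 38
361 = 9 * 38 + 19
38 = 2 * 19 + 0
GCD(399, 361) = 19

No, not coprime (GCD = 19)


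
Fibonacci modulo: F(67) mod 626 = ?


F(k) mod 626 for k=1..67:
1, 1, 2, 3, 5, 8, 13, 21, 34, 55, 89, 144, 233, 377, 610, 361, 345, 80, 425, 505, 304, 183, 487, 44, 531, 575, 480, 429, 283, 86, 369, 455, 198, 27, 225, 252, 477, 103, 580, 57, 11, 68, 79, 147, 226, 373, 599, 346, 319, 39, 358, 397, 129, 526, 29, 555, 584, 513, 471, 358, 203, 561, 138, 73, 211, 284, 495
F(67) mod 626 = 495


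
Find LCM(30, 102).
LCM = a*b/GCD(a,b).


GCD(30, 102) = 6
LCM = 30*102/6 = 3060/6 = 510

LCM = 510


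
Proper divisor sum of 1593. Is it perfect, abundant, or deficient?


Proper divisors: 1, 3, 9, 27, 59, 177, 531
Sum = 1 + 3 + 9 + 27 + 59 + 177 + 531 = 807
807 < 1593 → deficient

s(1593) = 807 (deficient)


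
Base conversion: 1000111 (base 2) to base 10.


1000111 (base 2) = 71 (decimal)
71 (decimal) = 71 (base 10)


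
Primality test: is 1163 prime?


Check divisors up to sqrt(1163) = 34.1028
No divisors found.
1163 is prime.

Yes, 1163 is prime


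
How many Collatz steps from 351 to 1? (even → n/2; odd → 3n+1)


351 → 1054 → 527 → 1582 → 791 → 2374 → 1187 → 3562 → 1781 → 5344 → 2672 → 1336 → 668 → 334 → 167 → 502 → 251 → 754 → 377 → 1132 → 566 → 283 → 850 → 425 → 1276 → 638 → 319 → 958 → 479 → 1438 → 719 → 2158 → 1079 → 3238 → 1619 → 4858 → 2429 → 7288 → 3644 → 1822 → 911 → 2734 → 1367 → 4102 → 2051 → 6154 → 3077 → 9232 → 4616 → 2308 → 1154 → 577 → 1732 → 866 → 433 → 1300 → 650 → 325 → 976 → 488 → 244 → 122 → 61 → 184 → 92 → 46 → 23 → 70 → 35 → 106 → 53 → 160 → 80 → 40 → 20 → 10 → 5 → 16 → 8 → 4 → 2 → 1
Total steps = 81

81 steps
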